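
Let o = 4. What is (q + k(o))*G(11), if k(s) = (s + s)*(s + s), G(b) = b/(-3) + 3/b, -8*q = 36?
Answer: -6664/33 ≈ -201.94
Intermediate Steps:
q = -9/2 (q = -⅛*36 = -9/2 ≈ -4.5000)
G(b) = 3/b - b/3 (G(b) = b*(-⅓) + 3/b = -b/3 + 3/b = 3/b - b/3)
k(s) = 4*s² (k(s) = (2*s)*(2*s) = 4*s²)
(q + k(o))*G(11) = (-9/2 + 4*4²)*(3/11 - ⅓*11) = (-9/2 + 4*16)*(3*(1/11) - 11/3) = (-9/2 + 64)*(3/11 - 11/3) = (119/2)*(-112/33) = -6664/33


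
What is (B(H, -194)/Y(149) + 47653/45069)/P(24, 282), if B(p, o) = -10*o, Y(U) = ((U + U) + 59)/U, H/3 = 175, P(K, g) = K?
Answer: 4348219087/128717064 ≈ 33.781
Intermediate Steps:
H = 525 (H = 3*175 = 525)
Y(U) = (59 + 2*U)/U (Y(U) = (2*U + 59)/U = (59 + 2*U)/U)
(B(H, -194)/Y(149) + 47653/45069)/P(24, 282) = ((-10*(-194))/(2 + 59/149) + 47653/45069)/24 = (1940/(2 + 59*(1/149)) + 47653*(1/45069))*(1/24) = (1940/(2 + 59/149) + 47653/45069)*(1/24) = (1940/(357/149) + 47653/45069)*(1/24) = (1940*(149/357) + 47653/45069)*(1/24) = (289060/357 + 47653/45069)*(1/24) = (4348219087/5363211)*(1/24) = 4348219087/128717064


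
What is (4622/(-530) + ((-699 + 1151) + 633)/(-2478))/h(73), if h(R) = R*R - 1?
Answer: -859169/499819680 ≈ -0.0017190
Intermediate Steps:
h(R) = -1 + R**2 (h(R) = R**2 - 1 = -1 + R**2)
(4622/(-530) + ((-699 + 1151) + 633)/(-2478))/h(73) = (4622/(-530) + ((-699 + 1151) + 633)/(-2478))/(-1 + 73**2) = (4622*(-1/530) + (452 + 633)*(-1/2478))/(-1 + 5329) = (-2311/265 + 1085*(-1/2478))/5328 = (-2311/265 - 155/354)*(1/5328) = -859169/93810*1/5328 = -859169/499819680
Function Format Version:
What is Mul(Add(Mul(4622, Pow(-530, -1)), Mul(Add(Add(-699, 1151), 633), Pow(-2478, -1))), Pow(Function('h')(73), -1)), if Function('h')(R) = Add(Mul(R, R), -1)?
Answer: Rational(-859169, 499819680) ≈ -0.0017190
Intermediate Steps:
Function('h')(R) = Add(-1, Pow(R, 2)) (Function('h')(R) = Add(Pow(R, 2), -1) = Add(-1, Pow(R, 2)))
Mul(Add(Mul(4622, Pow(-530, -1)), Mul(Add(Add(-699, 1151), 633), Pow(-2478, -1))), Pow(Function('h')(73), -1)) = Mul(Add(Mul(4622, Pow(-530, -1)), Mul(Add(Add(-699, 1151), 633), Pow(-2478, -1))), Pow(Add(-1, Pow(73, 2)), -1)) = Mul(Add(Mul(4622, Rational(-1, 530)), Mul(Add(452, 633), Rational(-1, 2478))), Pow(Add(-1, 5329), -1)) = Mul(Add(Rational(-2311, 265), Mul(1085, Rational(-1, 2478))), Pow(5328, -1)) = Mul(Add(Rational(-2311, 265), Rational(-155, 354)), Rational(1, 5328)) = Mul(Rational(-859169, 93810), Rational(1, 5328)) = Rational(-859169, 499819680)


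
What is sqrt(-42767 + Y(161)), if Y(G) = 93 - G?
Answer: I*sqrt(42835) ≈ 206.97*I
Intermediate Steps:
sqrt(-42767 + Y(161)) = sqrt(-42767 + (93 - 1*161)) = sqrt(-42767 + (93 - 161)) = sqrt(-42767 - 68) = sqrt(-42835) = I*sqrt(42835)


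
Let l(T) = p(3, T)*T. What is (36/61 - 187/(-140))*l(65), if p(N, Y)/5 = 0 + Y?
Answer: 69488575/1708 ≈ 40684.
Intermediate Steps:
p(N, Y) = 5*Y (p(N, Y) = 5*(0 + Y) = 5*Y)
l(T) = 5*T² (l(T) = (5*T)*T = 5*T²)
(36/61 - 187/(-140))*l(65) = (36/61 - 187/(-140))*(5*65²) = (36*(1/61) - 187*(-1/140))*(5*4225) = (36/61 + 187/140)*21125 = (16447/8540)*21125 = 69488575/1708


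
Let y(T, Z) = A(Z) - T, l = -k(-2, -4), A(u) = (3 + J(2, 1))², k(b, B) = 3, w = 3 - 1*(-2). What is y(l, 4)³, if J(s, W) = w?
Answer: 300763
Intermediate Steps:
w = 5 (w = 3 + 2 = 5)
J(s, W) = 5
A(u) = 64 (A(u) = (3 + 5)² = 8² = 64)
l = -3 (l = -1*3 = -3)
y(T, Z) = 64 - T
y(l, 4)³ = (64 - 1*(-3))³ = (64 + 3)³ = 67³ = 300763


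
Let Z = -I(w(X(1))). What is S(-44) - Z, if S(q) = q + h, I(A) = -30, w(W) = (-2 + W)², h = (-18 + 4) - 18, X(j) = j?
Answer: -106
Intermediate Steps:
h = -32 (h = -14 - 18 = -32)
S(q) = -32 + q (S(q) = q - 32 = -32 + q)
Z = 30 (Z = -1*(-30) = 30)
S(-44) - Z = (-32 - 44) - 1*30 = -76 - 30 = -106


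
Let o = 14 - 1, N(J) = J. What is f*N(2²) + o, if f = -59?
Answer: -223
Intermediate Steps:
o = 13
f*N(2²) + o = -59*2² + 13 = -59*4 + 13 = -236 + 13 = -223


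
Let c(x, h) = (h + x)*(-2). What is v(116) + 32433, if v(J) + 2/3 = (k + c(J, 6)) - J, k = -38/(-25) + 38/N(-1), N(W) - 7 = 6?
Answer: 31274857/975 ≈ 32077.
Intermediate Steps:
N(W) = 13 (N(W) = 7 + 6 = 13)
c(x, h) = -2*h - 2*x
k = 1444/325 (k = -38/(-25) + 38/13 = -38*(-1/25) + 38*(1/13) = 38/25 + 38/13 = 1444/325 ≈ 4.4431)
v(J) = -8018/975 - 3*J (v(J) = -2/3 + ((1444/325 + (-2*6 - 2*J)) - J) = -2/3 + ((1444/325 + (-12 - 2*J)) - J) = -2/3 + ((-2456/325 - 2*J) - J) = -2/3 + (-2456/325 - 3*J) = -8018/975 - 3*J)
v(116) + 32433 = (-8018/975 - 3*116) + 32433 = (-8018/975 - 348) + 32433 = -347318/975 + 32433 = 31274857/975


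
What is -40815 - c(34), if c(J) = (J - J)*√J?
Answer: -40815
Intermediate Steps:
c(J) = 0 (c(J) = 0*√J = 0)
-40815 - c(34) = -40815 - 1*0 = -40815 + 0 = -40815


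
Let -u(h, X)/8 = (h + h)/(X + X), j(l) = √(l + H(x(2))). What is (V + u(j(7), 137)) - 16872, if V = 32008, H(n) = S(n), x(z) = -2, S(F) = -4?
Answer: 15136 - 8*√3/137 ≈ 15136.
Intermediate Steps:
H(n) = -4
j(l) = √(-4 + l) (j(l) = √(l - 4) = √(-4 + l))
u(h, X) = -8*h/X (u(h, X) = -8*(h + h)/(X + X) = -8*2*h/(2*X) = -8*2*h*1/(2*X) = -8*h/X)
(V + u(j(7), 137)) - 16872 = (32008 - 8*√(-4 + 7)/137) - 16872 = (32008 - 8*√3*1/137) - 16872 = (32008 - 8*√3/137) - 16872 = 15136 - 8*√3/137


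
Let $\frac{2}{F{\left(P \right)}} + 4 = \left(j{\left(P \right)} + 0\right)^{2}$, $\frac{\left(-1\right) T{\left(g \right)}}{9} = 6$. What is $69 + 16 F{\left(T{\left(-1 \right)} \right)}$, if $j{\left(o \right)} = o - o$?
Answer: $61$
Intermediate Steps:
$T{\left(g \right)} = -54$ ($T{\left(g \right)} = \left(-9\right) 6 = -54$)
$j{\left(o \right)} = 0$
$F{\left(P \right)} = - \frac{1}{2}$ ($F{\left(P \right)} = \frac{2}{-4 + \left(0 + 0\right)^{2}} = \frac{2}{-4 + 0^{2}} = \frac{2}{-4 + 0} = \frac{2}{-4} = 2 \left(- \frac{1}{4}\right) = - \frac{1}{2}$)
$69 + 16 F{\left(T{\left(-1 \right)} \right)} = 69 + 16 \left(- \frac{1}{2}\right) = 69 - 8 = 61$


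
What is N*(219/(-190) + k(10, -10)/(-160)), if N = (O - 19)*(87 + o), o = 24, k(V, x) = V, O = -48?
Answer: 13736139/1520 ≈ 9036.9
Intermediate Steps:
N = -7437 (N = (-48 - 19)*(87 + 24) = -67*111 = -7437)
N*(219/(-190) + k(10, -10)/(-160)) = -7437*(219/(-190) + 10/(-160)) = -7437*(219*(-1/190) + 10*(-1/160)) = -7437*(-219/190 - 1/16) = -7437*(-1847/1520) = 13736139/1520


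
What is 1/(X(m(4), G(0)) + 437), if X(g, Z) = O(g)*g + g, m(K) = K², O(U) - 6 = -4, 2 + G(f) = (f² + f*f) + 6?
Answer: 1/485 ≈ 0.0020619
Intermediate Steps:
G(f) = 4 + 2*f² (G(f) = -2 + ((f² + f*f) + 6) = -2 + ((f² + f²) + 6) = -2 + (2*f² + 6) = -2 + (6 + 2*f²) = 4 + 2*f²)
O(U) = 2 (O(U) = 6 - 4 = 2)
X(g, Z) = 3*g (X(g, Z) = 2*g + g = 3*g)
1/(X(m(4), G(0)) + 437) = 1/(3*4² + 437) = 1/(3*16 + 437) = 1/(48 + 437) = 1/485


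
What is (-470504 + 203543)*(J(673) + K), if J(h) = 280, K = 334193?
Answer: -89291246553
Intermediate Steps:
(-470504 + 203543)*(J(673) + K) = (-470504 + 203543)*(280 + 334193) = -266961*334473 = -89291246553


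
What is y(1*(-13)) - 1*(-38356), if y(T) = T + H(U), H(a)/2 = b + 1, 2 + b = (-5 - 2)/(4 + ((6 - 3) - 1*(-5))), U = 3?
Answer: 230039/6 ≈ 38340.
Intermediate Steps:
b = -31/12 (b = -2 + (-5 - 2)/(4 + ((6 - 3) - 1*(-5))) = -2 - 7/(4 + (3 + 5)) = -2 - 7/(4 + 8) = -2 - 7/12 = -31/12 ≈ -2.5833)
H(a) = -19/6 (H(a) = 2*(-31/12 + 1) = 2*(-19/12) = -19/6)
y(T) = -19/6 + T (y(T) = T - 19/6 = -19/6 + T)
y(1*(-13)) - 1*(-38356) = (-19/6 + 1*(-13)) - 1*(-38356) = (-19/6 - 13) + 38356 = -97/6 + 38356 = 230039/6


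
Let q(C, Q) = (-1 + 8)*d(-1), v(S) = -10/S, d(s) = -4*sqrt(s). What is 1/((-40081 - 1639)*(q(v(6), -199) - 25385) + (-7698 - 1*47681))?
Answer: 1059006821/1121496811522311641 - 1168160*I/1121496811522311641 ≈ 9.4428e-10 - 1.0416e-12*I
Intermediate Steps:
q(C, Q) = -28*I (q(C, Q) = (-1 + 8)*(-4*I) = 7*(-4*I) = -28*I)
1/((-40081 - 1639)*(q(v(6), -199) - 25385) + (-7698 - 1*47681)) = 1/((-40081 - 1639)*(-28*I - 25385) + (-7698 - 1*47681)) = 1/(-41720*(-25385 - 28*I) + (-7698 - 47681)) = 1/((1059062200 + 1168160*I) - 55379) = 1/(1059006821 + 1168160*I) = (1059006821 - 1168160*I)/1121496811522311641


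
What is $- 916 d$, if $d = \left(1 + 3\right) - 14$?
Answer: $9160$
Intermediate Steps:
$d = -10$ ($d = 4 - 14 = -10$)
$- 916 d = \left(-916\right) \left(-10\right) = 9160$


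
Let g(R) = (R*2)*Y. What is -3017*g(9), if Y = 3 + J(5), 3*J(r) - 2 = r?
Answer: -289632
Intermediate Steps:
J(r) = 2/3 + r/3
Y = 16/3 (Y = 3 + (2/3 + (1/3)*5) = 3 + (2/3 + 5/3) = 3 + 7/3 = 16/3 ≈ 5.3333)
g(R) = 32*R/3 (g(R) = (R*2)*(16/3) = (2*R)*(16/3) = 32*R/3)
-3017*g(9) = -96544*9/3 = -3017*96 = -289632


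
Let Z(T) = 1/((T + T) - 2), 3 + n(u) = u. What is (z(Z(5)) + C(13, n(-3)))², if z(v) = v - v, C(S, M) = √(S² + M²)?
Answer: 205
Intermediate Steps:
n(u) = -3 + u
Z(T) = 1/(-2 + 2*T) (Z(T) = 1/(2*T - 2) = 1/(-2 + 2*T))
C(S, M) = √(M² + S²)
z(v) = 0
(z(Z(5)) + C(13, n(-3)))² = (0 + √((-3 - 3)² + 13²))² = (0 + √((-6)² + 169))² = (0 + √(36 + 169))² = (0 + √205)² = (√205)² = 205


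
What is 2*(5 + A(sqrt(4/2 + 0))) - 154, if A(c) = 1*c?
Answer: -144 + 2*sqrt(2) ≈ -141.17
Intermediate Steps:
A(c) = c
2*(5 + A(sqrt(4/2 + 0))) - 154 = 2*(5 + sqrt(4/2 + 0)) - 154 = 2*(5 + sqrt(4*(1/2) + 0)) - 154 = 2*(5 + sqrt(2 + 0)) - 154 = 2*(5 + sqrt(2)) - 154 = (10 + 2*sqrt(2)) - 154 = -144 + 2*sqrt(2)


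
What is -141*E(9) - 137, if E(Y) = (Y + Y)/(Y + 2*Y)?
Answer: -231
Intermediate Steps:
E(Y) = 2/3 (E(Y) = (2*Y)/((3*Y)) = (2*Y)*(1/(3*Y)) = 2/3)
-141*E(9) - 137 = -141*2/3 - 137 = -94 - 137 = -231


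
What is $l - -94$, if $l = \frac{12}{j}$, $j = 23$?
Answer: $\frac{2174}{23} \approx 94.522$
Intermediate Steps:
$l = \frac{12}{23} \approx 0.52174$
$l - -94 = \frac{12}{23} - -94 = \frac{12}{23} + 94 = \frac{2174}{23}$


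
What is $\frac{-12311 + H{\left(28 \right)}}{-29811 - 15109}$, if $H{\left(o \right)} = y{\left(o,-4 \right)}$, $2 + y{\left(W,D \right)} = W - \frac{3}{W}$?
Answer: $\frac{343983}{1257760} \approx 0.27349$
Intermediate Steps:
$y{\left(W,D \right)} = -2 + W - \frac{3}{W}$ ($y{\left(W,D \right)} = -2 + \left(W - \frac{3}{W}\right) = -2 + W - \frac{3}{W}$)
$H{\left(o \right)} = -2 + o - \frac{3}{o}$
$\frac{-12311 + H{\left(28 \right)}}{-29811 - 15109} = \frac{-12311 - \left(-26 + \frac{3}{28}\right)}{-29811 - 15109} = \frac{-12311 - - \frac{725}{28}}{-44920} = \left(-12311 - - \frac{725}{28}\right) \left(- \frac{1}{44920}\right) = \left(-12311 + \frac{725}{28}\right) \left(- \frac{1}{44920}\right) = \left(- \frac{343983}{28}\right) \left(- \frac{1}{44920}\right) = \frac{343983}{1257760}$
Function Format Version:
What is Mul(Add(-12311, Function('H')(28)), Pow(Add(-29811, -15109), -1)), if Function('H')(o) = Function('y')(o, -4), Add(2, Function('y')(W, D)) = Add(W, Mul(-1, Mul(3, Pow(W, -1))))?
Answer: Rational(343983, 1257760) ≈ 0.27349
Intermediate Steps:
Function('y')(W, D) = Add(-2, W, Mul(-3, Pow(W, -1))) (Function('y')(W, D) = Add(-2, Add(W, Mul(-1, Mul(3, Pow(W, -1))))) = Add(-2, Add(W, Mul(-3, Pow(W, -1)))) = Add(-2, W, Mul(-3, Pow(W, -1))))
Function('H')(o) = Add(-2, o, Mul(-3, Pow(o, -1)))
Mul(Add(-12311, Function('H')(28)), Pow(Add(-29811, -15109), -1)) = Mul(Add(-12311, Add(-2, 28, Mul(-3, Pow(28, -1)))), Pow(Add(-29811, -15109), -1)) = Mul(Add(-12311, Add(-2, 28, Mul(-3, Rational(1, 28)))), Pow(-44920, -1)) = Mul(Add(-12311, Add(-2, 28, Rational(-3, 28))), Rational(-1, 44920)) = Mul(Add(-12311, Rational(725, 28)), Rational(-1, 44920)) = Mul(Rational(-343983, 28), Rational(-1, 44920)) = Rational(343983, 1257760)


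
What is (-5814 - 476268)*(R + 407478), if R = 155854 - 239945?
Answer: -155899051734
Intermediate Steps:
R = -84091
(-5814 - 476268)*(R + 407478) = (-5814 - 476268)*(-84091 + 407478) = -482082*323387 = -155899051734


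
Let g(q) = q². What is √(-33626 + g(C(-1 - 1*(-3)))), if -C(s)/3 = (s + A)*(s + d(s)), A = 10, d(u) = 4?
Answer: √13030 ≈ 114.15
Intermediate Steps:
C(s) = -3*(4 + s)*(10 + s) (C(s) = -3*(s + 10)*(s + 4) = -3*(10 + s)*(4 + s) = -3*(4 + s)*(10 + s))
√(-33626 + g(C(-1 - 1*(-3)))) = √(-33626 + (-120 - 42*(-1 - 1*(-3)) - 3*(-1 - 1*(-3))²)²) = √(-33626 + (-120 - 42*(-1 + 3) - 3*(-1 + 3)²)²) = √(-33626 + (-120 - 42*2 - 3*2²)²) = √(-33626 + (-120 - 84 - 3*4)²) = √(-33626 + (-120 - 84 - 12)²) = √(-33626 + (-216)²) = √(-33626 + 46656) = √13030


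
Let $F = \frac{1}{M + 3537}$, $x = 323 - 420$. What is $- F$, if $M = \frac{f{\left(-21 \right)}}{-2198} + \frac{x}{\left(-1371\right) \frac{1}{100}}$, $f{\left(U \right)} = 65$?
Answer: $- \frac{3013458}{10679832431} \approx -0.00028216$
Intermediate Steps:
$x = -97$
$M = \frac{21231485}{3013458}$ ($M = \frac{65}{-2198} - \frac{97}{\left(-1371\right) \frac{1}{100}} = 65 \left(- \frac{1}{2198}\right) - \frac{97}{\left(-1371\right) \frac{1}{100}} = - \frac{65}{2198} - \frac{97}{- \frac{1371}{100}} = - \frac{65}{2198} - - \frac{9700}{1371} = - \frac{65}{2198} + \frac{9700}{1371} = \frac{21231485}{3013458} \approx 7.0456$)
$F = \frac{3013458}{10679832431}$ ($F = \frac{1}{\frac{21231485}{3013458} + 3537} = \frac{1}{\frac{10679832431}{3013458}} = \frac{3013458}{10679832431} \approx 0.00028216$)
$- F = \left(-1\right) \frac{3013458}{10679832431} = - \frac{3013458}{10679832431}$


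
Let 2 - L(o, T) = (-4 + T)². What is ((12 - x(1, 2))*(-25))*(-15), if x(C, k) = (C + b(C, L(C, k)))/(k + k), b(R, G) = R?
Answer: 8625/2 ≈ 4312.5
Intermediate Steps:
L(o, T) = 2 - (-4 + T)²
x(C, k) = C/k (x(C, k) = (C + C)/(k + k) = (2*C)/((2*k)) = (2*C)*(1/(2*k)) = C/k)
((12 - x(1, 2))*(-25))*(-15) = ((12 - 1/2)*(-25))*(-15) = ((12 - 1*½)*(-25))*(-15) = ((12 - ½)*(-25))*(-15) = ((23/2)*(-25))*(-15) = -575/2*(-15) = 8625/2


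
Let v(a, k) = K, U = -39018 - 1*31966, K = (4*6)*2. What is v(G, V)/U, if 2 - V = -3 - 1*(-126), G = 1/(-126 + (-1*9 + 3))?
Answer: -6/8873 ≈ -0.00067621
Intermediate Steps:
G = -1/132 (G = 1/(-126 + (-9 + 3)) = 1/(-126 - 6) = 1/(-132) = -1/132 ≈ -0.0075758)
K = 48 (K = 24*2 = 48)
V = -121 (V = 2 - (-3 - 1*(-126)) = 2 - (-3 + 126) = 2 - 1*123 = 2 - 123 = -121)
U = -70984 (U = -39018 - 31966 = -70984)
v(a, k) = 48
v(G, V)/U = 48/(-70984) = 48*(-1/70984) = -6/8873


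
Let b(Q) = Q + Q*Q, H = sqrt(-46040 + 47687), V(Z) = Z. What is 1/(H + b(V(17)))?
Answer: 34/10221 - sqrt(183)/30663 ≈ 0.0028853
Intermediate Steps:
H = 3*sqrt(183) (H = sqrt(1647) = 3*sqrt(183) ≈ 40.583)
b(Q) = Q + Q**2
1/(H + b(V(17))) = 1/(3*sqrt(183) + 17*(1 + 17)) = 1/(3*sqrt(183) + 17*18) = 1/(3*sqrt(183) + 306) = 1/(306 + 3*sqrt(183))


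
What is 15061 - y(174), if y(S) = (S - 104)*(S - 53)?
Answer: 6591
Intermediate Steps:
y(S) = (-104 + S)*(-53 + S)
15061 - y(174) = 15061 - (5512 + 174**2 - 157*174) = 15061 - (5512 + 30276 - 27318) = 15061 - 1*8470 = 15061 - 8470 = 6591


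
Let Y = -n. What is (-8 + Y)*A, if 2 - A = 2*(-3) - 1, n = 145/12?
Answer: -723/4 ≈ -180.75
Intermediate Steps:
n = 145/12 (n = 145*(1/12) = 145/12 ≈ 12.083)
Y = -145/12 (Y = -1*145/12 = -145/12 ≈ -12.083)
A = 9 (A = 2 - (2*(-3) - 1) = 2 - (-6 - 1) = 2 - 1*(-7) = 2 + 7 = 9)
(-8 + Y)*A = (-8 - 145/12)*9 = -241/12*9 = -723/4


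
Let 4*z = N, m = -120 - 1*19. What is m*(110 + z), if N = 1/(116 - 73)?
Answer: -2630019/172 ≈ -15291.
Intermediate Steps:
N = 1/43 ≈ 0.023256
m = -139 (m = -120 - 19 = -139)
z = 1/172 (z = (¼)*(1/43) = 1/172 ≈ 0.0058140)
m*(110 + z) = -139*(110 + 1/172) = -139*18921/172 = -2630019/172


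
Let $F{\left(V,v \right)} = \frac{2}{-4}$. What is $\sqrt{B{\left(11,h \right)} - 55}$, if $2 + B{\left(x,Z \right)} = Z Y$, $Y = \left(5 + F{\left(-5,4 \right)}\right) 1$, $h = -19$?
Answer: $\frac{i \sqrt{570}}{2} \approx 11.937 i$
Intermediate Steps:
$F{\left(V,v \right)} = - \frac{1}{2}$ ($F{\left(V,v \right)} = 2 \left(- \frac{1}{4}\right) = - \frac{1}{2}$)
$Y = \frac{9}{2}$ ($Y = \left(5 - \frac{1}{2}\right) 1 = \frac{9}{2} \cdot 1 = \frac{9}{2} \approx 4.5$)
$B{\left(x,Z \right)} = -2 + \frac{9 Z}{2}$ ($B{\left(x,Z \right)} = -2 + Z \frac{9}{2} = -2 + \frac{9 Z}{2}$)
$\sqrt{B{\left(11,h \right)} - 55} = \sqrt{\left(-2 + \frac{9}{2} \left(-19\right)\right) - 55} = \sqrt{\left(-2 - \frac{171}{2}\right) - 55} = \sqrt{- \frac{175}{2} - 55} = \sqrt{- \frac{285}{2}} = \frac{i \sqrt{570}}{2}$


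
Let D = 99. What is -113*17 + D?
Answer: -1822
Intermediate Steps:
-113*17 + D = -113*17 + 99 = -1921 + 99 = -1822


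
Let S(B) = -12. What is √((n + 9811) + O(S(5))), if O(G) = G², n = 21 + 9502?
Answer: √19478 ≈ 139.56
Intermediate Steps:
n = 9523
√((n + 9811) + O(S(5))) = √((9523 + 9811) + (-12)²) = √(19334 + 144) = √19478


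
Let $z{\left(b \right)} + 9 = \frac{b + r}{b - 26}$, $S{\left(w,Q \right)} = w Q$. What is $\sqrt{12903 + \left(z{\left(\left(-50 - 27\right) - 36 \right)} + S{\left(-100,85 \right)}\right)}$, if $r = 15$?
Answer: $\frac{4 \sqrt{5306881}}{139} \approx 66.293$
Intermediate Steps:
$S{\left(w,Q \right)} = Q w$
$z{\left(b \right)} = -9 + \frac{15 + b}{-26 + b}$ ($z{\left(b \right)} = -9 + \frac{b + 15}{b - 26} = -9 + \frac{15 + b}{-26 + b}$)
$\sqrt{12903 + \left(z{\left(\left(-50 - 27\right) - 36 \right)} + S{\left(-100,85 \right)}\right)} = \sqrt{12903 + \left(\frac{249 - 8 \left(\left(-50 - 27\right) - 36\right)}{-26 - 113} + 85 \left(-100\right)\right)} = \sqrt{12903 - \left(8500 - \frac{249 - 8 \left(-77 - 36\right)}{-26 - 113}\right)} = \sqrt{12903 - \left(8500 - \frac{249 - -904}{-26 - 113}\right)} = \sqrt{12903 - \left(8500 - \frac{249 + 904}{-139}\right)} = \sqrt{12903 - \frac{1182653}{139}} = \sqrt{\frac{610864}{139}} = \frac{4 \sqrt{5306881}}{139}$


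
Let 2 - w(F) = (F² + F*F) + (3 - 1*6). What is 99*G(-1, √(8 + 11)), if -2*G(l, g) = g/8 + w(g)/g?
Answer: 24255*√19/304 ≈ 347.78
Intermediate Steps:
w(F) = 5 - 2*F² (w(F) = 2 - ((F² + F*F) + (3 - 1*6)) = 2 - ((F² + F²) + (3 - 6)) = 2 - (2*F² - 3) = 2 - (-3 + 2*F²) = 2 + (3 - 2*F²) = 5 - 2*F²)
G(l, g) = -g/16 - (5 - 2*g²)/(2*g) (G(l, g) = -(g/8 + (5 - 2*g²)/g)/2 = -g/16 - (5 - 2*g²)/(2*g))
99*G(-1, √(8 + 11)) = 99*(5*(-8 + 3*(√(8 + 11))²)/(16*(√(8 + 11)))) = 99*(5*(-8 + 3*(√19)²)/(16*(√19))) = 99*(5*(√19/19)*(-8 + 3*19)/16) = 99*(5*(√19/19)*(-8 + 57)/16) = 99*((5/16)*(√19/19)*49) = 99*(245*√19/304) = 24255*√19/304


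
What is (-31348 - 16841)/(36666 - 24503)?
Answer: -48189/12163 ≈ -3.9619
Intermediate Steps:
(-31348 - 16841)/(36666 - 24503) = -48189/12163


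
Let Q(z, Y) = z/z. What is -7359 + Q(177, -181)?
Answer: -7358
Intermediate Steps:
Q(z, Y) = 1
-7359 + Q(177, -181) = -7359 + 1 = -7358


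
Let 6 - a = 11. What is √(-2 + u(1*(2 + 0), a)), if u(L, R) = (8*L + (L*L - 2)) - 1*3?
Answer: √13 ≈ 3.6056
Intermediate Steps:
a = -5 (a = 6 - 1*11 = 6 - 11 = -5)
u(L, R) = -5 + L² + 8*L (u(L, R) = (8*L + (L² - 2)) - 3 = (8*L + (-2 + L²)) - 3 = (-2 + L² + 8*L) - 3 = -5 + L² + 8*L)
√(-2 + u(1*(2 + 0), a)) = √(-2 + (-5 + (1*(2 + 0))² + 8*(1*(2 + 0)))) = √(-2 + (-5 + (1*2)² + 8*(1*2))) = √(-2 + (-5 + 2² + 8*2)) = √(-2 + (-5 + 4 + 16)) = √(-2 + 15) = √13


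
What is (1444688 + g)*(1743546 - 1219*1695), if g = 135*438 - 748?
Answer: -484979063130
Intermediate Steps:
g = 58382 (g = 59130 - 748 = 58382)
(1444688 + g)*(1743546 - 1219*1695) = (1444688 + 58382)*(1743546 - 1219*1695) = 1503070*(1743546 - 2066205) = 1503070*(-322659) = -484979063130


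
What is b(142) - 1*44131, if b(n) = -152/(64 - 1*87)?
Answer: -1014861/23 ≈ -44124.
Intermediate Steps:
b(n) = 152/23 (b(n) = -152/(64 - 87) = -152/(-23) = -152*(-1/23) = 152/23)
b(142) - 1*44131 = 152/23 - 1*44131 = 152/23 - 44131 = -1014861/23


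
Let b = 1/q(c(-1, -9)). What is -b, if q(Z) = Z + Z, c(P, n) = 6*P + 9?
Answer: -1/6 ≈ -0.16667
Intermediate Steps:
c(P, n) = 9 + 6*P
q(Z) = 2*Z
b = 1/6 (b = 1/(2*(9 + 6*(-1))) = 1/(2*(9 - 6)) = 1/(2*3) = 1/6 ≈ 0.16667)
-b = -1*1/6 = -1/6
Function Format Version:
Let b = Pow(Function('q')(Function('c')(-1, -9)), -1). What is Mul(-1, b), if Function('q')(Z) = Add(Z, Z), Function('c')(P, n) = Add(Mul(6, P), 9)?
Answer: Rational(-1, 6) ≈ -0.16667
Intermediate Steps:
Function('c')(P, n) = Add(9, Mul(6, P))
Function('q')(Z) = Mul(2, Z)
b = Rational(1, 6) (b = Pow(Mul(2, Add(9, Mul(6, -1))), -1) = Pow(Mul(2, Add(9, -6)), -1) = Pow(Mul(2, 3), -1) = Pow(6, -1) = Rational(1, 6) ≈ 0.16667)
Mul(-1, b) = Mul(-1, Rational(1, 6)) = Rational(-1, 6)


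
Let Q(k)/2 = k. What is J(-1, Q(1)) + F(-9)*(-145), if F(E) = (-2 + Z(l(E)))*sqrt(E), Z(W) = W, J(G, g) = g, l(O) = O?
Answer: 2 + 4785*I ≈ 2.0 + 4785.0*I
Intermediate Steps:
Q(k) = 2*k
F(E) = sqrt(E)*(-2 + E) (F(E) = (-2 + E)*sqrt(E) = sqrt(E)*(-2 + E))
J(-1, Q(1)) + F(-9)*(-145) = 2*1 + (sqrt(-9)*(-2 - 9))*(-145) = 2 + ((3*I)*(-11))*(-145) = 2 - 33*I*(-145) = 2 + 4785*I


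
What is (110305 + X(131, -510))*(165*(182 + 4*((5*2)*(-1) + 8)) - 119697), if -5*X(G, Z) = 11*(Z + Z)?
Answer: -10240495863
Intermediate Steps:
X(G, Z) = -22*Z/5 (X(G, Z) = -11*(Z + Z)/5 = -11*2*Z/5 = -22*Z/5)
(110305 + X(131, -510))*(165*(182 + 4*((5*2)*(-1) + 8)) - 119697) = (110305 - 22/5*(-510))*(165*(182 + 4*((5*2)*(-1) + 8)) - 119697) = (110305 + 2244)*(165*(182 + 4*(10*(-1) + 8)) - 119697) = 112549*(165*(182 + 4*(-10 + 8)) - 119697) = 112549*(165*(182 + 4*(-2)) - 119697) = 112549*(165*(182 - 8) - 119697) = 112549*(165*174 - 119697) = 112549*(28710 - 119697) = 112549*(-90987) = -10240495863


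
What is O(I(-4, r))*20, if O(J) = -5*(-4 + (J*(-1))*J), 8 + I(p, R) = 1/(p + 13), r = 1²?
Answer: 536500/81 ≈ 6623.5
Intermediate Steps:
r = 1
I(p, R) = -8 + 1/(13 + p) (I(p, R) = -8 + 1/(p + 13) = -8 + 1/(13 + p))
O(J) = 20 + 5*J² (O(J) = -5*(-4 + (-J)*J) = -5*(-4 - J²) = 20 + 5*J²)
O(I(-4, r))*20 = (20 + 5*((-103 - 8*(-4))/(13 - 4))²)*20 = (20 + 5*((-103 + 32)/9)²)*20 = (20 + 5*((⅑)*(-71))²)*20 = (20 + 5*(-71/9)²)*20 = (20 + 5*(5041/81))*20 = (20 + 25205/81)*20 = (26825/81)*20 = 536500/81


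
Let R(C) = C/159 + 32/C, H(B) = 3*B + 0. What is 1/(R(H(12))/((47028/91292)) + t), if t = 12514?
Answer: 5608089/70191767582 ≈ 7.9897e-5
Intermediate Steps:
H(B) = 3*B
R(C) = 32/C + C/159 (R(C) = C*(1/159) + 32/C = C/159 + 32/C = 32/C + C/159)
1/(R(H(12))/((47028/91292)) + t) = 1/((32/((3*12)) + (3*12)/159)/((47028/91292)) + 12514) = 1/((32/36 + (1/159)*36)/((47028*(1/91292))) + 12514) = 1/((32*(1/36) + 12/53)/(11757/22823) + 12514) = 1/((8/9 + 12/53)*(22823/11757) + 12514) = 1/((532/477)*(22823/11757) + 12514) = 1/(12141836/5608089 + 12514) = 1/(70191767582/5608089) = 5608089/70191767582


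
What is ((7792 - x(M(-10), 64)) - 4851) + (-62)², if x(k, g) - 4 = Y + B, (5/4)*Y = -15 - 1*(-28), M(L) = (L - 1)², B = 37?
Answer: 33668/5 ≈ 6733.6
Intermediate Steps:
M(L) = (-1 + L)²
Y = 52/5 (Y = 4*(-15 - 1*(-28))/5 = 4*(-15 + 28)/5 = (⅘)*13 = 52/5 ≈ 10.400)
x(k, g) = 257/5 (x(k, g) = 4 + (52/5 + 37) = 4 + 237/5 = 257/5)
((7792 - x(M(-10), 64)) - 4851) + (-62)² = ((7792 - 1*257/5) - 4851) + (-62)² = ((7792 - 257/5) - 4851) + 3844 = (38703/5 - 4851) + 3844 = 14448/5 + 3844 = 33668/5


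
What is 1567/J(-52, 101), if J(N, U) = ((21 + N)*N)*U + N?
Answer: 1567/162760 ≈ 0.0096277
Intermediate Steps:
J(N, U) = N + N*U*(21 + N) (J(N, U) = (N*(21 + N))*U + N = N*U*(21 + N) + N = N + N*U*(21 + N))
1567/J(-52, 101) = 1567/((-52*(1 + 21*101 - 52*101))) = 1567/((-52*(1 + 2121 - 5252))) = 1567/((-52*(-3130))) = 1567/162760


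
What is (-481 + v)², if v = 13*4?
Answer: 184041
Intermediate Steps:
v = 52
(-481 + v)² = (-481 + 52)² = (-429)² = 184041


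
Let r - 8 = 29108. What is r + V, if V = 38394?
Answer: 67510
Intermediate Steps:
r = 29116 (r = 8 + 29108 = 29116)
r + V = 29116 + 38394 = 67510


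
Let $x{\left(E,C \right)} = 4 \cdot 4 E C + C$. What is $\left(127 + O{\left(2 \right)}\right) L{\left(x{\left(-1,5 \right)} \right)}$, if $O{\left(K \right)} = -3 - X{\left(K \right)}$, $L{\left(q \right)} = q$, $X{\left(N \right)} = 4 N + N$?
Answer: $-8550$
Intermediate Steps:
$x{\left(E,C \right)} = C + 16 C E$ ($x{\left(E,C \right)} = 16 E C + C = 16 C E + C = C + 16 C E$)
$X{\left(N \right)} = 5 N$
$O{\left(K \right)} = -3 - 5 K$
$\left(127 + O{\left(2 \right)}\right) L{\left(x{\left(-1,5 \right)} \right)} = \left(127 - 13\right) 5 \left(1 + 16 \left(-1\right)\right) = \left(127 - 13\right) 5 \left(1 - 16\right) = \left(127 - 13\right) 5 \left(-15\right) = 114 \left(-75\right) = -8550$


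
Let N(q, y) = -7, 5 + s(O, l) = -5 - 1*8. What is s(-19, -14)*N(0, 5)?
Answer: 126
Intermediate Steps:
s(O, l) = -18 (s(O, l) = -5 + (-5 - 1*8) = -5 + (-5 - 8) = -5 - 13 = -18)
s(-19, -14)*N(0, 5) = -18*(-7) = 126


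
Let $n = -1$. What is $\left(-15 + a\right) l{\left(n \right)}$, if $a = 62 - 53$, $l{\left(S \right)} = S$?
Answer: $6$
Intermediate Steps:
$a = 9$
$\left(-15 + a\right) l{\left(n \right)} = \left(-15 + 9\right) \left(-1\right) = \left(-6\right) \left(-1\right) = 6$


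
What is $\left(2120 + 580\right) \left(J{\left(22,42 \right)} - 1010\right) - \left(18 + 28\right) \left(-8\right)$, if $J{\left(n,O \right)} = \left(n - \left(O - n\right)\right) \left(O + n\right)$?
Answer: $-2381032$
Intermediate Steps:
$J{\left(n,O \right)} = \left(O + n\right) \left(- O + 2 n\right)$ ($J{\left(n,O \right)} = \left(- O + 2 n\right) \left(O + n\right) = \left(O + n\right) \left(- O + 2 n\right)$)
$\left(2120 + 580\right) \left(J{\left(22,42 \right)} - 1010\right) - \left(18 + 28\right) \left(-8\right) = \left(2120 + 580\right) \left(\left(- 42^{2} + 2 \cdot 22^{2} + 42 \cdot 22\right) - 1010\right) - \left(18 + 28\right) \left(-8\right) = 2700 \left(\left(\left(-1\right) 1764 + 2 \cdot 484 + 924\right) - 1010\right) - 46 \left(-8\right) = 2700 \left(\left(-1764 + 968 + 924\right) - 1010\right) - -368 = 2700 \left(128 - 1010\right) + 368 = 2700 \left(-882\right) + 368 = -2381400 + 368 = -2381032$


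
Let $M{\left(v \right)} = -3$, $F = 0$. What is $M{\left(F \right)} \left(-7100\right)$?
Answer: $21300$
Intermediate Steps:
$M{\left(F \right)} \left(-7100\right) = \left(-3\right) \left(-7100\right) = 21300$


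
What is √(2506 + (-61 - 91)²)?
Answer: √25610 ≈ 160.03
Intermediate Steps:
√(2506 + (-61 - 91)²) = √(2506 + (-152)²) = √(2506 + 23104) = √25610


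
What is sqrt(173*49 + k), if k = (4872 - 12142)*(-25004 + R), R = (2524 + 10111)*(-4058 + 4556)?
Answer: I*sqrt(45562724543) ≈ 2.1345e+5*I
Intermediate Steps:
R = 6292230 (R = 12635*498 = 6292230)
k = -45562733020 (k = (4872 - 12142)*(-25004 + 6292230) = -7270*6267226 = -45562733020)
sqrt(173*49 + k) = sqrt(173*49 - 45562733020) = sqrt(8477 - 45562733020) = sqrt(-45562724543) = I*sqrt(45562724543)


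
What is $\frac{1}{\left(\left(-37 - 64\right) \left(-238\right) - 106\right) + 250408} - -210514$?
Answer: $\frac{57752410761}{274340} \approx 2.1051 \cdot 10^{5}$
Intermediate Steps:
$\frac{1}{\left(\left(-37 - 64\right) \left(-238\right) - 106\right) + 250408} - -210514 = \frac{1}{\left(\left(-101\right) \left(-238\right) - 106\right) + 250408} + 210514 = \frac{1}{\left(24038 - 106\right) + 250408} + 210514 = \frac{1}{23932 + 250408} + 210514 = \frac{1}{274340} + 210514 = \frac{57752410761}{274340}$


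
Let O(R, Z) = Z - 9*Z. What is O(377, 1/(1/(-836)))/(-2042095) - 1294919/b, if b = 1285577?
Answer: -241176868571/238660942165 ≈ -1.0105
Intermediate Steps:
O(R, Z) = -8*Z
O(377, 1/(1/(-836)))/(-2042095) - 1294919/b = -8/(1/(-836))/(-2042095) - 1294919/1285577 = -8/(-1/836)*(-1/2042095) - 1294919*1/1285577 = -8*(-836)*(-1/2042095) - 1294919/1285577 = 6688*(-1/2042095) - 1294919/1285577 = -608/185645 - 1294919/1285577 = -241176868571/238660942165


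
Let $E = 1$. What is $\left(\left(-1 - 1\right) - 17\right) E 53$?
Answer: $-1007$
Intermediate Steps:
$\left(\left(-1 - 1\right) - 17\right) E 53 = \left(\left(-1 - 1\right) - 17\right) 1 \cdot 53 = \left(-2 - 17\right) 1 \cdot 53 = \left(-19\right) 1 \cdot 53 = \left(-19\right) 53 = -1007$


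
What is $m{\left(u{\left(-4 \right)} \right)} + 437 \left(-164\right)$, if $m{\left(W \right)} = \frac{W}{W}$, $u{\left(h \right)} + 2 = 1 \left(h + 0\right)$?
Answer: $-71667$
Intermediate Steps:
$u{\left(h \right)} = -2 + h$ ($u{\left(h \right)} = -2 + 1 \left(h + 0\right) = -2 + 1 h = -2 + h$)
$m{\left(W \right)} = 1$
$m{\left(u{\left(-4 \right)} \right)} + 437 \left(-164\right) = 1 + 437 \left(-164\right) = 1 - 71668 = -71667$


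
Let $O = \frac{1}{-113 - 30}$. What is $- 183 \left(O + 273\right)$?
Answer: $- \frac{7143954}{143} \approx -49958.0$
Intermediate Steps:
$O = - \frac{1}{143}$ ($O = \frac{1}{-113 - 30} = \frac{1}{-143} = - \frac{1}{143} \approx -0.006993$)
$- 183 \left(O + 273\right) = - 183 \left(- \frac{1}{143} + 273\right) = \left(-183\right) \frac{39038}{143} = - \frac{7143954}{143}$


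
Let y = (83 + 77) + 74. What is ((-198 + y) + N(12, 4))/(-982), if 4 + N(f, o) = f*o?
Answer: -40/491 ≈ -0.081466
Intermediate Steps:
N(f, o) = -4 + f*o
y = 234 (y = 160 + 74 = 234)
((-198 + y) + N(12, 4))/(-982) = ((-198 + 234) + (-4 + 12*4))/(-982) = (36 + (-4 + 48))*(-1/982) = (36 + 44)*(-1/982) = 80*(-1/982) = -40/491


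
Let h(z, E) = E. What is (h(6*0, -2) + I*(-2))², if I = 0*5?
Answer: 4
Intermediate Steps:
I = 0
(h(6*0, -2) + I*(-2))² = (-2 + 0*(-2))² = (-2 + 0)² = (-2)² = 4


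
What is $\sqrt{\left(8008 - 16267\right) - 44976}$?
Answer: $39 i \sqrt{35} \approx 230.73 i$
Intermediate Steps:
$\sqrt{\left(8008 - 16267\right) - 44976} = \sqrt{-8259 - 44976} = \sqrt{-53235} = 39 i \sqrt{35}$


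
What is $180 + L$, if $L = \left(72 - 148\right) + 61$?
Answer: $165$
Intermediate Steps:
$L = -15$ ($L = -76 + 61 = -15$)
$180 + L = 180 - 15 = 165$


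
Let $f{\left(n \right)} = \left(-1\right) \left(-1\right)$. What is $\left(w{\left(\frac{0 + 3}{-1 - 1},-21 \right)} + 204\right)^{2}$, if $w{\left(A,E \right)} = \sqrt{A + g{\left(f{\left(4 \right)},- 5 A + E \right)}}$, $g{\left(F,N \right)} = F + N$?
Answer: $\left(204 + i \sqrt{14}\right)^{2} \approx 41602.0 + 1526.6 i$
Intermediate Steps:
$f{\left(n \right)} = 1$
$w{\left(A,E \right)} = \sqrt{1 + E - 4 A}$ ($w{\left(A,E \right)} = \sqrt{A - \left(-1 - E + 5 A\right)} = \sqrt{A + \left(1 + E - 5 A\right)} = \sqrt{1 + E - 4 A}$)
$\left(w{\left(\frac{0 + 3}{-1 - 1},-21 \right)} + 204\right)^{2} = \left(\sqrt{1 - 21 - 4 \frac{0 + 3}{-1 - 1}} + 204\right)^{2} = \left(\sqrt{1 - 21 - 4 \frac{3}{-2}} + 204\right)^{2} = \left(\sqrt{1 - 21 - 4 \cdot 3 \left(- \frac{1}{2}\right)} + 204\right)^{2} = \left(\sqrt{1 - 21 - -6} + 204\right)^{2} = \left(\sqrt{1 - 21 + 6} + 204\right)^{2} = \left(\sqrt{-14} + 204\right)^{2} = \left(i \sqrt{14} + 204\right)^{2} = \left(204 + i \sqrt{14}\right)^{2}$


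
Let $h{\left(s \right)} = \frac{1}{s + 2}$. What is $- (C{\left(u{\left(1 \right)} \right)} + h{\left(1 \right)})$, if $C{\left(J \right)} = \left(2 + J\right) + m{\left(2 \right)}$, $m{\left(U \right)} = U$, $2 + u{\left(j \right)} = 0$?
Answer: $- \frac{7}{3} \approx -2.3333$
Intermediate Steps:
$u{\left(j \right)} = -2$ ($u{\left(j \right)} = -2 + 0 = -2$)
$C{\left(J \right)} = 4 + J$ ($C{\left(J \right)} = \left(2 + J\right) + 2 = 4 + J$)
$h{\left(s \right)} = \frac{1}{2 + s}$
$- (C{\left(u{\left(1 \right)} \right)} + h{\left(1 \right)}) = - (\left(4 - 2\right) + \frac{1}{2 + 1}) = - (2 + \frac{1}{3}) = \left(-1\right) \frac{7}{3} = - \frac{7}{3}$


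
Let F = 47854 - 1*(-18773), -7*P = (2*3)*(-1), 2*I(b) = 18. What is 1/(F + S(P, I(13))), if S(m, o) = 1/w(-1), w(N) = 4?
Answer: 4/266509 ≈ 1.5009e-5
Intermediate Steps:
I(b) = 9 (I(b) = (½)*18 = 9)
P = 6/7 (P = -2*3*(-1)/7 = -6*(-1)/7 = -⅐*(-6) = 6/7 ≈ 0.85714)
F = 66627 (F = 47854 + 18773 = 66627)
S(m, o) = ¼ (S(m, o) = 1/4 = ¼)
1/(F + S(P, I(13))) = 1/(66627 + ¼) = 1/(266509/4) = 4/266509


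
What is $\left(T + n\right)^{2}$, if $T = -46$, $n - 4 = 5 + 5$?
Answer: $1024$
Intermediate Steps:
$n = 14$ ($n = 4 + \left(5 + 5\right) = 4 + 10 = 14$)
$\left(T + n\right)^{2} = \left(-46 + 14\right)^{2} = \left(-32\right)^{2} = 1024$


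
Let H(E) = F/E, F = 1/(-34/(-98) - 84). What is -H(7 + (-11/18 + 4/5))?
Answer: 4410/2652053 ≈ 0.0016629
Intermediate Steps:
F = -49/4099 (F = 1/(-34*(-1/98) - 84) = 1/(17/49 - 84) = 1/(-4099/49) = -49/4099 ≈ -0.011954)
H(E) = -49/(4099*E)
-H(7 + (-11/18 + 4/5)) = -(-49)/(4099*(7 + (-11/18 + 4/5))) = -(-49)/(4099*(7 + (-11*1/18 + 4*(⅕)))) = -(-49)/(4099*(7 + (-11/18 + ⅘))) = -(-49)/(4099*(7 + 17/90)) = -(-49)/(4099*647/90) = -(-49)*90/(4099*647) = -1*(-4410/2652053) = 4410/2652053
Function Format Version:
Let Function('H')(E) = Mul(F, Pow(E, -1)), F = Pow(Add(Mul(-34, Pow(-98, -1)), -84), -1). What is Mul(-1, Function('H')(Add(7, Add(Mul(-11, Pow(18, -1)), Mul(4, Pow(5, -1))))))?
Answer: Rational(4410, 2652053) ≈ 0.0016629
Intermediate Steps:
F = Rational(-49, 4099) (F = Pow(Add(Mul(-34, Rational(-1, 98)), -84), -1) = Pow(Add(Rational(17, 49), -84), -1) = Pow(Rational(-4099, 49), -1) = Rational(-49, 4099) ≈ -0.011954)
Function('H')(E) = Mul(Rational(-49, 4099), Pow(E, -1))
Mul(-1, Function('H')(Add(7, Add(Mul(-11, Pow(18, -1)), Mul(4, Pow(5, -1)))))) = Mul(-1, Mul(Rational(-49, 4099), Pow(Add(7, Add(Mul(-11, Pow(18, -1)), Mul(4, Pow(5, -1)))), -1))) = Mul(-1, Mul(Rational(-49, 4099), Pow(Add(7, Add(Mul(-11, Rational(1, 18)), Mul(4, Rational(1, 5)))), -1))) = Mul(-1, Mul(Rational(-49, 4099), Pow(Add(7, Add(Rational(-11, 18), Rational(4, 5))), -1))) = Mul(-1, Mul(Rational(-49, 4099), Pow(Add(7, Rational(17, 90)), -1))) = Mul(-1, Mul(Rational(-49, 4099), Pow(Rational(647, 90), -1))) = Mul(-1, Mul(Rational(-49, 4099), Rational(90, 647))) = Mul(-1, Rational(-4410, 2652053)) = Rational(4410, 2652053)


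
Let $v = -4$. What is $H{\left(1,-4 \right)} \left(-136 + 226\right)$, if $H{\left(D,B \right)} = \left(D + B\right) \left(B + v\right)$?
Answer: $2160$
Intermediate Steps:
$H{\left(D,B \right)} = \left(-4 + B\right) \left(B + D\right)$ ($H{\left(D,B \right)} = \left(D + B\right) \left(B - 4\right) = \left(B + D\right) \left(-4 + B\right) = \left(-4 + B\right) \left(B + D\right)$)
$H{\left(1,-4 \right)} \left(-136 + 226\right) = \left(\left(-4\right)^{2} - -16 - 4 - 4\right) \left(-136 + 226\right) = \left(16 + 16 - 4 - 4\right) 90 = 24 \cdot 90 = 2160$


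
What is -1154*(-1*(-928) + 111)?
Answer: -1199006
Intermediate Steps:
-1154*(-1*(-928) + 111) = -1154*(928 + 111) = -1154*1039 = -1199006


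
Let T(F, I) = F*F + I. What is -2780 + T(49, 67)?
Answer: -312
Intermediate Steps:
T(F, I) = I + F² (T(F, I) = F² + I = I + F²)
-2780 + T(49, 67) = -2780 + (67 + 49²) = -2780 + (67 + 2401) = -2780 + 2468 = -312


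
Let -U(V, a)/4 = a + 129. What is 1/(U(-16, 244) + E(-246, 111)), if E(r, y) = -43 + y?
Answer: -1/1424 ≈ -0.00070225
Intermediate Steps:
U(V, a) = -516 - 4*a (U(V, a) = -4*(a + 129) = -4*(129 + a) = -516 - 4*a)
1/(U(-16, 244) + E(-246, 111)) = 1/((-516 - 4*244) + (-43 + 111)) = 1/((-516 - 976) + 68) = 1/(-1492 + 68) = 1/(-1424) = -1/1424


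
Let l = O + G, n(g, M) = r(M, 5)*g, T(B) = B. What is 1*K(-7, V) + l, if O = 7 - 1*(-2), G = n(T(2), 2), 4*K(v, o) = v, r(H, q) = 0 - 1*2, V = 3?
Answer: 13/4 ≈ 3.2500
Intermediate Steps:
r(H, q) = -2 (r(H, q) = 0 - 2 = -2)
K(v, o) = v/4
n(g, M) = -2*g
G = -4 (G = -2*2 = -4)
O = 9 (O = 7 + 2 = 9)
l = 5 (l = 9 - 4 = 5)
1*K(-7, V) + l = 1*((1/4)*(-7)) + 5 = 1*(-7/4) + 5 = -7/4 + 5 = 13/4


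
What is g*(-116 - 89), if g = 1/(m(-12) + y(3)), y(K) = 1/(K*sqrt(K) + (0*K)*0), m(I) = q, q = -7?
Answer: 38745/1322 + 615*sqrt(3)/1322 ≈ 30.114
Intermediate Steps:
m(I) = -7
y(K) = K**(-3/2) (y(K) = 1/(K**(3/2) + 0*0) = 1/(K**(3/2) + 0) = 1/(K**(3/2)) = K**(-3/2))
g = 1/(-7 + sqrt(3)/9) (g = 1/(-7 + 3**(-3/2)) = 1/(-7 + sqrt(3)/9) ≈ -0.14690)
g*(-116 - 89) = (-189/1322 - 3*sqrt(3)/1322)*(-116 - 89) = (-189/1322 - 3*sqrt(3)/1322)*(-205) = 38745/1322 + 615*sqrt(3)/1322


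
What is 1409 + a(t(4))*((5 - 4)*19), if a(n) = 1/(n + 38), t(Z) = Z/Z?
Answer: 54970/39 ≈ 1409.5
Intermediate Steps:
t(Z) = 1
a(n) = 1/(38 + n)
1409 + a(t(4))*((5 - 4)*19) = 1409 + ((5 - 4)*19)/(38 + 1) = 1409 + (1*19)/39 = 1409 + (1/39)*19 = 1409 + 19/39 = 54970/39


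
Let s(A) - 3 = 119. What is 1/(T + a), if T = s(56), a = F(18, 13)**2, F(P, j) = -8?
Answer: 1/186 ≈ 0.0053763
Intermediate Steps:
s(A) = 122 (s(A) = 3 + 119 = 122)
a = 64 (a = (-8)**2 = 64)
T = 122
1/(T + a) = 1/(122 + 64) = 1/186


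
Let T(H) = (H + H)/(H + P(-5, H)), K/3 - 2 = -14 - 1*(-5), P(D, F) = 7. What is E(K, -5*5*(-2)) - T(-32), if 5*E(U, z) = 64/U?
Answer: -1664/525 ≈ -3.1695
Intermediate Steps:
K = -21 (K = 6 + 3*(-14 - 1*(-5)) = 6 + 3*(-14 + 5) = 6 + 3*(-9) = 6 - 27 = -21)
E(U, z) = 64/(5*U) (E(U, z) = (64/U)/5 = 64/(5*U))
T(H) = 2*H/(7 + H) (T(H) = (H + H)/(H + 7) = (2*H)/(7 + H) = 2*H/(7 + H))
E(K, -5*5*(-2)) - T(-32) = (64/5)/(-21) - 2*(-32)/(7 - 32) = (64/5)*(-1/21) - 2*(-32)/(-25) = -64/105 - 2*(-32)*(-1)/25 = -64/105 - 1*64/25 = -64/105 - 64/25 = -1664/525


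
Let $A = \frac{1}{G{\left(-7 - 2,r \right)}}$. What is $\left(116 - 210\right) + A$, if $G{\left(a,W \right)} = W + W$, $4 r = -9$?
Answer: $- \frac{848}{9} \approx -94.222$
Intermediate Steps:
$r = - \frac{9}{4}$ ($r = \frac{1}{4} \left(-9\right) = - \frac{9}{4} \approx -2.25$)
$G{\left(a,W \right)} = 2 W$
$A = - \frac{2}{9}$ ($A = \frac{1}{2 \left(- \frac{9}{4}\right)} = \frac{1}{- \frac{9}{2}} = - \frac{2}{9} \approx -0.22222$)
$\left(116 - 210\right) + A = \left(116 - 210\right) - \frac{2}{9} = -94 - \frac{2}{9} = - \frac{848}{9}$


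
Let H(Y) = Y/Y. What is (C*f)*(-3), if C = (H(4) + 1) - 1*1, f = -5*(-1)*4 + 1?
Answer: -63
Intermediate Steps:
H(Y) = 1
f = 21 (f = 5*4 + 1 = 20 + 1 = 21)
C = 1 (C = (1 + 1) - 1*1 = 2 - 1 = 1)
(C*f)*(-3) = (1*21)*(-3) = 21*(-3) = -63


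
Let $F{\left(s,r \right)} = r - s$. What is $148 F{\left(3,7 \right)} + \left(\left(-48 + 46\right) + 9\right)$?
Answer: $599$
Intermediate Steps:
$148 F{\left(3,7 \right)} + \left(\left(-48 + 46\right) + 9\right) = 148 \left(7 - 3\right) + \left(\left(-48 + 46\right) + 9\right) = 148 \left(7 - 3\right) + \left(-2 + 9\right) = 148 \cdot 4 + 7 = 592 + 7 = 599$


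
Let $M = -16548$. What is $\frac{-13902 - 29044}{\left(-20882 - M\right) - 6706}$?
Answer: $\frac{21473}{5520} \approx 3.89$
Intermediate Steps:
$\frac{-13902 - 29044}{\left(-20882 - M\right) - 6706} = \frac{-13902 - 29044}{\left(-20882 - -16548\right) - 6706} = - \frac{42946}{\left(-20882 + 16548\right) - 6706} = - \frac{42946}{-4334 - 6706} = - \frac{42946}{-11040} = \left(-42946\right) \left(- \frac{1}{11040}\right) = \frac{21473}{5520}$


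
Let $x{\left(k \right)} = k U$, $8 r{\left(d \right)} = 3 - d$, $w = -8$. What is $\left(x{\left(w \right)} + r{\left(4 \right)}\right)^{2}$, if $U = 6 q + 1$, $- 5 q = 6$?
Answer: $\frac{3916441}{1600} \approx 2447.8$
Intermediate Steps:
$q = - \frac{6}{5}$ ($q = \left(- \frac{1}{5}\right) 6 = - \frac{6}{5} \approx -1.2$)
$U = - \frac{31}{5}$ ($U = 6 \left(- \frac{6}{5}\right) + 1 = - \frac{36}{5} + 1 = - \frac{31}{5} \approx -6.2$)
$r{\left(d \right)} = \frac{3}{8} - \frac{d}{8}$ ($r{\left(d \right)} = \frac{3 - d}{8} = \frac{3}{8} - \frac{d}{8}$)
$x{\left(k \right)} = - \frac{31 k}{5}$ ($x{\left(k \right)} = k \left(- \frac{31}{5}\right) = - \frac{31 k}{5}$)
$\left(x{\left(w \right)} + r{\left(4 \right)}\right)^{2} = \left(\left(- \frac{31}{5}\right) \left(-8\right) + \left(\frac{3}{8} - \frac{1}{2}\right)\right)^{2} = \left(\frac{248}{5} + \left(\frac{3}{8} - \frac{1}{2}\right)\right)^{2} = \left(\frac{248}{5} - \frac{1}{8}\right)^{2} = \left(\frac{1979}{40}\right)^{2} = \frac{3916441}{1600}$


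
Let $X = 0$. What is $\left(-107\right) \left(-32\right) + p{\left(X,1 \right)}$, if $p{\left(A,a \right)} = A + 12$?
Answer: $3436$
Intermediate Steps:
$p{\left(A,a \right)} = 12 + A$
$\left(-107\right) \left(-32\right) + p{\left(X,1 \right)} = \left(-107\right) \left(-32\right) + \left(12 + 0\right) = 3424 + 12 = 3436$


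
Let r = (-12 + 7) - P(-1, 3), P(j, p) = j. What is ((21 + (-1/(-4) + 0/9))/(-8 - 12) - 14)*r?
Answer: 241/4 ≈ 60.250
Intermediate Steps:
r = -4 (r = (-12 + 7) - 1*(-1) = -5 + 1 = -4)
((21 + (-1/(-4) + 0/9))/(-8 - 12) - 14)*r = ((21 + (-1/(-4) + 0/9))/(-8 - 12) - 14)*(-4) = ((21 + (-1*(-1/4) + 0*(1/9)))/(-20) - 14)*(-4) = ((21 + (1/4 + 0))*(-1/20) - 14)*(-4) = ((21 + 1/4)*(-1/20) - 14)*(-4) = ((85/4)*(-1/20) - 14)*(-4) = (-17/16 - 14)*(-4) = -241/16*(-4) = 241/4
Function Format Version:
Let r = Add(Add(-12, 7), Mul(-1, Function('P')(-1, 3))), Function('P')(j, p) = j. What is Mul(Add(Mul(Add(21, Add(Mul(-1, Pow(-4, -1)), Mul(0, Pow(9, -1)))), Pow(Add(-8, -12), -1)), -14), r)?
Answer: Rational(241, 4) ≈ 60.250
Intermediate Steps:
r = -4 (r = Add(Add(-12, 7), Mul(-1, -1)) = Add(-5, 1) = -4)
Mul(Add(Mul(Add(21, Add(Mul(-1, Pow(-4, -1)), Mul(0, Pow(9, -1)))), Pow(Add(-8, -12), -1)), -14), r) = Mul(Add(Mul(Add(21, Add(Mul(-1, Pow(-4, -1)), Mul(0, Pow(9, -1)))), Pow(Add(-8, -12), -1)), -14), -4) = Mul(Add(Mul(Add(21, Add(Mul(-1, Rational(-1, 4)), Mul(0, Rational(1, 9)))), Pow(-20, -1)), -14), -4) = Mul(Add(Mul(Add(21, Add(Rational(1, 4), 0)), Rational(-1, 20)), -14), -4) = Mul(Add(Mul(Add(21, Rational(1, 4)), Rational(-1, 20)), -14), -4) = Mul(Add(Mul(Rational(85, 4), Rational(-1, 20)), -14), -4) = Mul(Add(Rational(-17, 16), -14), -4) = Mul(Rational(-241, 16), -4) = Rational(241, 4)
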